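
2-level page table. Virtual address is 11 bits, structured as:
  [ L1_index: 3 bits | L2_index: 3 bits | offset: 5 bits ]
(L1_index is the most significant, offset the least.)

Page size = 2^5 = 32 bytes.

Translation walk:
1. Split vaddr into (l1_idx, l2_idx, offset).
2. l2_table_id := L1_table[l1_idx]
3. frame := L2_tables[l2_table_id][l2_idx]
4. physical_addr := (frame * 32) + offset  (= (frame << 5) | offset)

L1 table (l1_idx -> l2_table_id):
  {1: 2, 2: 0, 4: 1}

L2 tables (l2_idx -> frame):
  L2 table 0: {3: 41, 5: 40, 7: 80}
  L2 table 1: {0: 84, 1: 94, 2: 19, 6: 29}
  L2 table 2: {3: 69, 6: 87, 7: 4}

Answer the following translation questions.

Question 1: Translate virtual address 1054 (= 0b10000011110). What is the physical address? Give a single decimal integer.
Answer: 2718

Derivation:
vaddr = 1054 = 0b10000011110
Split: l1_idx=4, l2_idx=0, offset=30
L1[4] = 1
L2[1][0] = 84
paddr = 84 * 32 + 30 = 2718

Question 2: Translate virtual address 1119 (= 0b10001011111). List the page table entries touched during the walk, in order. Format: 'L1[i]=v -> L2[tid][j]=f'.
Answer: L1[4]=1 -> L2[1][2]=19

Derivation:
vaddr = 1119 = 0b10001011111
Split: l1_idx=4, l2_idx=2, offset=31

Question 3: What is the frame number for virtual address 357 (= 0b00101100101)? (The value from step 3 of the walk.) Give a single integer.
Answer: 69

Derivation:
vaddr = 357: l1_idx=1, l2_idx=3
L1[1] = 2; L2[2][3] = 69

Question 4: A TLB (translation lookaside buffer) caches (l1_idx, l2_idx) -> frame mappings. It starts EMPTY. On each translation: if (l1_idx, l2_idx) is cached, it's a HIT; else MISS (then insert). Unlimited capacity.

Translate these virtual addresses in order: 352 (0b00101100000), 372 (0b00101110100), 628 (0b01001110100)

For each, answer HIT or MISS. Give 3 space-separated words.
vaddr=352: (1,3) not in TLB -> MISS, insert
vaddr=372: (1,3) in TLB -> HIT
vaddr=628: (2,3) not in TLB -> MISS, insert

Answer: MISS HIT MISS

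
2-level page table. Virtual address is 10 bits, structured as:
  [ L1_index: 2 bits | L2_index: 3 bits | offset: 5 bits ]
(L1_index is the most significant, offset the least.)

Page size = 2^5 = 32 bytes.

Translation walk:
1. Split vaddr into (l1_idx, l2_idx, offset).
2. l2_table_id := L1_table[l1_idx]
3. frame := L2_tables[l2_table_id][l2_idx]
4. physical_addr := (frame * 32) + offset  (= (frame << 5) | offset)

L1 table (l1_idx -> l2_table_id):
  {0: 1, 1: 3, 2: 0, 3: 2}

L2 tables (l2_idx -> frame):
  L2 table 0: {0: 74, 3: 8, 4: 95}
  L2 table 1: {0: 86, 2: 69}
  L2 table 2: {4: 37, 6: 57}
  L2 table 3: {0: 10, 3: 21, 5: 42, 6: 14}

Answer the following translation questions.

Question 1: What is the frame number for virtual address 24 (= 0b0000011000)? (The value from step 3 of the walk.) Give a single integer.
Answer: 86

Derivation:
vaddr = 24: l1_idx=0, l2_idx=0
L1[0] = 1; L2[1][0] = 86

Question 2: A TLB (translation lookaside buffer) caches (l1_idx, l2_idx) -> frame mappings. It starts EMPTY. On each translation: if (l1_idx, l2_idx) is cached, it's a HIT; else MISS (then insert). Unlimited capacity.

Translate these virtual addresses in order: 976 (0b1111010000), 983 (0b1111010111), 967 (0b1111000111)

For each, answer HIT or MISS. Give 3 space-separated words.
Answer: MISS HIT HIT

Derivation:
vaddr=976: (3,6) not in TLB -> MISS, insert
vaddr=983: (3,6) in TLB -> HIT
vaddr=967: (3,6) in TLB -> HIT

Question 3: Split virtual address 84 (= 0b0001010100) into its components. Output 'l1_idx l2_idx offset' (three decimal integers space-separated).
Answer: 0 2 20

Derivation:
vaddr = 84 = 0b0001010100
  top 2 bits -> l1_idx = 0
  next 3 bits -> l2_idx = 2
  bottom 5 bits -> offset = 20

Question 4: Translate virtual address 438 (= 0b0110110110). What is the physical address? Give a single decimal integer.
Answer: 1366

Derivation:
vaddr = 438 = 0b0110110110
Split: l1_idx=1, l2_idx=5, offset=22
L1[1] = 3
L2[3][5] = 42
paddr = 42 * 32 + 22 = 1366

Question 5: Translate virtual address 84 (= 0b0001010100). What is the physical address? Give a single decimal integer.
Answer: 2228

Derivation:
vaddr = 84 = 0b0001010100
Split: l1_idx=0, l2_idx=2, offset=20
L1[0] = 1
L2[1][2] = 69
paddr = 69 * 32 + 20 = 2228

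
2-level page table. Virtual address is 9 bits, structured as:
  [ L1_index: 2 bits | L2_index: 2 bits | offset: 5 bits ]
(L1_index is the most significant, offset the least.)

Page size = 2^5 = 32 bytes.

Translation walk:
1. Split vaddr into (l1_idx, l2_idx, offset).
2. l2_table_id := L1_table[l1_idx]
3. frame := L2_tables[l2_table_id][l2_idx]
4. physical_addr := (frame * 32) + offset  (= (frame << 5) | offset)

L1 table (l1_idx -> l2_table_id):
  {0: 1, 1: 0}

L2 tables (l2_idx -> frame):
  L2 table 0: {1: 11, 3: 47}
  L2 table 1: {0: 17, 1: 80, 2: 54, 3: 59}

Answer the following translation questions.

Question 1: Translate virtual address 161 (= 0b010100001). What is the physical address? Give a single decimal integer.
Answer: 353

Derivation:
vaddr = 161 = 0b010100001
Split: l1_idx=1, l2_idx=1, offset=1
L1[1] = 0
L2[0][1] = 11
paddr = 11 * 32 + 1 = 353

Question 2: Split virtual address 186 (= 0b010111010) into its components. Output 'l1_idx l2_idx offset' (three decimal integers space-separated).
vaddr = 186 = 0b010111010
  top 2 bits -> l1_idx = 1
  next 2 bits -> l2_idx = 1
  bottom 5 bits -> offset = 26

Answer: 1 1 26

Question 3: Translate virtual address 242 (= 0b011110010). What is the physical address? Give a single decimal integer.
Answer: 1522

Derivation:
vaddr = 242 = 0b011110010
Split: l1_idx=1, l2_idx=3, offset=18
L1[1] = 0
L2[0][3] = 47
paddr = 47 * 32 + 18 = 1522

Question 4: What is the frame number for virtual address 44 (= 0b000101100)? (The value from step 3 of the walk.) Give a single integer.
Answer: 80

Derivation:
vaddr = 44: l1_idx=0, l2_idx=1
L1[0] = 1; L2[1][1] = 80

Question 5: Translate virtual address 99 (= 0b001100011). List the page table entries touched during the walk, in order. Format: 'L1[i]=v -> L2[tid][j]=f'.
vaddr = 99 = 0b001100011
Split: l1_idx=0, l2_idx=3, offset=3

Answer: L1[0]=1 -> L2[1][3]=59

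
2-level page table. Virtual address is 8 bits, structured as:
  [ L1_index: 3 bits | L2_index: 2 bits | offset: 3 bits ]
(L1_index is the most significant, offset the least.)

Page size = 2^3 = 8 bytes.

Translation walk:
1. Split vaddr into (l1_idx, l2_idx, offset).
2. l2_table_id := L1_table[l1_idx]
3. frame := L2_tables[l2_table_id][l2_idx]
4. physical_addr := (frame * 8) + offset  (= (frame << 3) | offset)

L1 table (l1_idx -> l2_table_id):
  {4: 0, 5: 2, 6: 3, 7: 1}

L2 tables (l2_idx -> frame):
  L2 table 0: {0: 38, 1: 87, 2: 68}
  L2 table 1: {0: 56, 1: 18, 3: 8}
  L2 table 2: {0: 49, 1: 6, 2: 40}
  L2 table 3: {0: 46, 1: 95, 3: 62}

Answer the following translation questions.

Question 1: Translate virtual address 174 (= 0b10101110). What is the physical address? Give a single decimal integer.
vaddr = 174 = 0b10101110
Split: l1_idx=5, l2_idx=1, offset=6
L1[5] = 2
L2[2][1] = 6
paddr = 6 * 8 + 6 = 54

Answer: 54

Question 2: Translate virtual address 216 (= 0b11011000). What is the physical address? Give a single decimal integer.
vaddr = 216 = 0b11011000
Split: l1_idx=6, l2_idx=3, offset=0
L1[6] = 3
L2[3][3] = 62
paddr = 62 * 8 + 0 = 496

Answer: 496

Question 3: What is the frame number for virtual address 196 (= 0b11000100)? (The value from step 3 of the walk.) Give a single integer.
Answer: 46

Derivation:
vaddr = 196: l1_idx=6, l2_idx=0
L1[6] = 3; L2[3][0] = 46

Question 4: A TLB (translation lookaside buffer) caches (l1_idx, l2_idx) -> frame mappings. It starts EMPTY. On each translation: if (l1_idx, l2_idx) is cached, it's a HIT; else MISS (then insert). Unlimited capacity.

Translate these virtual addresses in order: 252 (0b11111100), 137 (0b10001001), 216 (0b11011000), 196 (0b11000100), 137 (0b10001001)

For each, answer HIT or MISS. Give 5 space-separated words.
Answer: MISS MISS MISS MISS HIT

Derivation:
vaddr=252: (7,3) not in TLB -> MISS, insert
vaddr=137: (4,1) not in TLB -> MISS, insert
vaddr=216: (6,3) not in TLB -> MISS, insert
vaddr=196: (6,0) not in TLB -> MISS, insert
vaddr=137: (4,1) in TLB -> HIT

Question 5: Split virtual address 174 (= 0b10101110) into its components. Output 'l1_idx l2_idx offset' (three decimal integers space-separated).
vaddr = 174 = 0b10101110
  top 3 bits -> l1_idx = 5
  next 2 bits -> l2_idx = 1
  bottom 3 bits -> offset = 6

Answer: 5 1 6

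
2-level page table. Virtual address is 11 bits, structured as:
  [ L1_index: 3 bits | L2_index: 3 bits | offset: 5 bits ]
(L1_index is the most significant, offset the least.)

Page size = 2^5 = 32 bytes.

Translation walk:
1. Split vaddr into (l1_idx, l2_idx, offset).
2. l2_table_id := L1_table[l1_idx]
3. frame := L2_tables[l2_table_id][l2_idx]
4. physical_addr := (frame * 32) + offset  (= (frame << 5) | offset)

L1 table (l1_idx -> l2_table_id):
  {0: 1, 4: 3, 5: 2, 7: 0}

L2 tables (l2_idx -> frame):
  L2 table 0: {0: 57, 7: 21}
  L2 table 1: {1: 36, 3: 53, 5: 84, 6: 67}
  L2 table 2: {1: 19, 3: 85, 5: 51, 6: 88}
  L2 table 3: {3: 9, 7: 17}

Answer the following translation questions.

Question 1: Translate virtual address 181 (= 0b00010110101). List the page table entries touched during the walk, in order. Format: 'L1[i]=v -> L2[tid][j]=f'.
Answer: L1[0]=1 -> L2[1][5]=84

Derivation:
vaddr = 181 = 0b00010110101
Split: l1_idx=0, l2_idx=5, offset=21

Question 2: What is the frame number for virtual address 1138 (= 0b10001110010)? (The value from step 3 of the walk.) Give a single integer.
vaddr = 1138: l1_idx=4, l2_idx=3
L1[4] = 3; L2[3][3] = 9

Answer: 9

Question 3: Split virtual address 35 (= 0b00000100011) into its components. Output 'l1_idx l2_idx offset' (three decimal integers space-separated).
Answer: 0 1 3

Derivation:
vaddr = 35 = 0b00000100011
  top 3 bits -> l1_idx = 0
  next 3 bits -> l2_idx = 1
  bottom 5 bits -> offset = 3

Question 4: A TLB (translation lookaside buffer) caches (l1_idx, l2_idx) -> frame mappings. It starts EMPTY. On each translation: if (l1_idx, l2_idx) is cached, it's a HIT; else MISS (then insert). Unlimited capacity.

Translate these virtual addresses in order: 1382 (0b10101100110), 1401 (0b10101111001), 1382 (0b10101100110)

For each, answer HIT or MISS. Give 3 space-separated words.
Answer: MISS HIT HIT

Derivation:
vaddr=1382: (5,3) not in TLB -> MISS, insert
vaddr=1401: (5,3) in TLB -> HIT
vaddr=1382: (5,3) in TLB -> HIT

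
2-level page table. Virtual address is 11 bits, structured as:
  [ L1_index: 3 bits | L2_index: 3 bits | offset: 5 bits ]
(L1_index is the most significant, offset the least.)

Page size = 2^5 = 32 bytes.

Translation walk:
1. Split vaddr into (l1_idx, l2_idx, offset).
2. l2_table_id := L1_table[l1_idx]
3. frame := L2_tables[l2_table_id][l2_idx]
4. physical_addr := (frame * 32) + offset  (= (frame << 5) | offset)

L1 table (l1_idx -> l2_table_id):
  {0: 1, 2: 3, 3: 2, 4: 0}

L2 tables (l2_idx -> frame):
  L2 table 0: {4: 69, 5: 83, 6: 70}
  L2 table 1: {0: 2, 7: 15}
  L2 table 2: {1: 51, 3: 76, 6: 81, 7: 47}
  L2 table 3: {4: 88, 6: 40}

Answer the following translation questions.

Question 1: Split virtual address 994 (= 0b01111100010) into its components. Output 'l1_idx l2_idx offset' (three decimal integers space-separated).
vaddr = 994 = 0b01111100010
  top 3 bits -> l1_idx = 3
  next 3 bits -> l2_idx = 7
  bottom 5 bits -> offset = 2

Answer: 3 7 2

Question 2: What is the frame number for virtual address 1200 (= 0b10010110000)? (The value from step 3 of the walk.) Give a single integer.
vaddr = 1200: l1_idx=4, l2_idx=5
L1[4] = 0; L2[0][5] = 83

Answer: 83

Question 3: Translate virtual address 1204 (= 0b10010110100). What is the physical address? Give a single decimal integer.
Answer: 2676

Derivation:
vaddr = 1204 = 0b10010110100
Split: l1_idx=4, l2_idx=5, offset=20
L1[4] = 0
L2[0][5] = 83
paddr = 83 * 32 + 20 = 2676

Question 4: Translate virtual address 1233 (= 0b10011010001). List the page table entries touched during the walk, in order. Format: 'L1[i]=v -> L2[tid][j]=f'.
vaddr = 1233 = 0b10011010001
Split: l1_idx=4, l2_idx=6, offset=17

Answer: L1[4]=0 -> L2[0][6]=70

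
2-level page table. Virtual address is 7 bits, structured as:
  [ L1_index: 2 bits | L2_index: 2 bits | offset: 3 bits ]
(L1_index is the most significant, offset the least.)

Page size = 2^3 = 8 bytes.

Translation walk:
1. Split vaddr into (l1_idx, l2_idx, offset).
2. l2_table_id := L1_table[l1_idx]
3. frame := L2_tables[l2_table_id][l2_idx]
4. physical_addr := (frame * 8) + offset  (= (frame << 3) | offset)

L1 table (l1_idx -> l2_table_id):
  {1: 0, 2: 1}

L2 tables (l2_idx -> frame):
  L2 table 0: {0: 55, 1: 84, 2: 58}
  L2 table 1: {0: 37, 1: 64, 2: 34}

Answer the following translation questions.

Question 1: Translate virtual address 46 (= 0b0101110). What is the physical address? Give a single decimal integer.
vaddr = 46 = 0b0101110
Split: l1_idx=1, l2_idx=1, offset=6
L1[1] = 0
L2[0][1] = 84
paddr = 84 * 8 + 6 = 678

Answer: 678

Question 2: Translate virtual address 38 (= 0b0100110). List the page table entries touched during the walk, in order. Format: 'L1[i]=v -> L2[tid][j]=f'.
vaddr = 38 = 0b0100110
Split: l1_idx=1, l2_idx=0, offset=6

Answer: L1[1]=0 -> L2[0][0]=55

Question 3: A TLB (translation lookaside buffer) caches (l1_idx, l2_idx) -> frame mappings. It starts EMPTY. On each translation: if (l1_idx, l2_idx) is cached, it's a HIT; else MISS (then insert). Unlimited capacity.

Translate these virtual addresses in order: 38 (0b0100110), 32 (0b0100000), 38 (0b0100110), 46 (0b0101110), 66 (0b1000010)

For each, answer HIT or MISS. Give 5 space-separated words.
vaddr=38: (1,0) not in TLB -> MISS, insert
vaddr=32: (1,0) in TLB -> HIT
vaddr=38: (1,0) in TLB -> HIT
vaddr=46: (1,1) not in TLB -> MISS, insert
vaddr=66: (2,0) not in TLB -> MISS, insert

Answer: MISS HIT HIT MISS MISS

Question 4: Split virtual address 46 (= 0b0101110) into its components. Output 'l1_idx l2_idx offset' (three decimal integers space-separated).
Answer: 1 1 6

Derivation:
vaddr = 46 = 0b0101110
  top 2 bits -> l1_idx = 1
  next 2 bits -> l2_idx = 1
  bottom 3 bits -> offset = 6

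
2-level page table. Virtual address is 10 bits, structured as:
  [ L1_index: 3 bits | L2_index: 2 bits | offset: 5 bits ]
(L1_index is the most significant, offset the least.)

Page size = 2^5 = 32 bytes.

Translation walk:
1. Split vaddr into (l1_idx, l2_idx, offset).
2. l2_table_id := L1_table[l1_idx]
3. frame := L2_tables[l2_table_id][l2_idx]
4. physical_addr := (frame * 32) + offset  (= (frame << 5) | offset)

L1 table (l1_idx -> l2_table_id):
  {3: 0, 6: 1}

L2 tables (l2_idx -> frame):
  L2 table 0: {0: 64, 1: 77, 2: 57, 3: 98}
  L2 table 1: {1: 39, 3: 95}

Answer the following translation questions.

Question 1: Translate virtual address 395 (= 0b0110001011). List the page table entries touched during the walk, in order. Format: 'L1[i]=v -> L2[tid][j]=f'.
Answer: L1[3]=0 -> L2[0][0]=64

Derivation:
vaddr = 395 = 0b0110001011
Split: l1_idx=3, l2_idx=0, offset=11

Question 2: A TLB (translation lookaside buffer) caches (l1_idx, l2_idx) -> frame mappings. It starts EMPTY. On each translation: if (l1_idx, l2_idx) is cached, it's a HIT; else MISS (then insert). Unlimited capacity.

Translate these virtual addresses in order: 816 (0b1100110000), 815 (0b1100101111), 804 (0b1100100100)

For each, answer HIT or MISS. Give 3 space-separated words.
Answer: MISS HIT HIT

Derivation:
vaddr=816: (6,1) not in TLB -> MISS, insert
vaddr=815: (6,1) in TLB -> HIT
vaddr=804: (6,1) in TLB -> HIT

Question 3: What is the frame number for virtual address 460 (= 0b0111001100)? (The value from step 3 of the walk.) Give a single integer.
vaddr = 460: l1_idx=3, l2_idx=2
L1[3] = 0; L2[0][2] = 57

Answer: 57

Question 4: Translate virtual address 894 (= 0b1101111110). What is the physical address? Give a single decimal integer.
vaddr = 894 = 0b1101111110
Split: l1_idx=6, l2_idx=3, offset=30
L1[6] = 1
L2[1][3] = 95
paddr = 95 * 32 + 30 = 3070

Answer: 3070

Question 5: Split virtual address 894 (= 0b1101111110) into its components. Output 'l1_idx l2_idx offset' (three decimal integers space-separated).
Answer: 6 3 30

Derivation:
vaddr = 894 = 0b1101111110
  top 3 bits -> l1_idx = 6
  next 2 bits -> l2_idx = 3
  bottom 5 bits -> offset = 30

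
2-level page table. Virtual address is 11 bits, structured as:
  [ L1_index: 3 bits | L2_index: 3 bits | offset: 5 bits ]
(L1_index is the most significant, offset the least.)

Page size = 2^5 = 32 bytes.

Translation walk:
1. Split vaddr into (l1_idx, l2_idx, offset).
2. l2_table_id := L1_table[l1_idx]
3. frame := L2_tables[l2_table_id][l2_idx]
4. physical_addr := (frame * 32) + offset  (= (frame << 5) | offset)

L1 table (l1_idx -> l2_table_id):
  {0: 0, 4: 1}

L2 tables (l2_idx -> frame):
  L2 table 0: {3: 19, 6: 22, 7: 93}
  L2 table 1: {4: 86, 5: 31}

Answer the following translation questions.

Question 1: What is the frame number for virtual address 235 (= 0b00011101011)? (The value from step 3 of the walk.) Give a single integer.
Answer: 93

Derivation:
vaddr = 235: l1_idx=0, l2_idx=7
L1[0] = 0; L2[0][7] = 93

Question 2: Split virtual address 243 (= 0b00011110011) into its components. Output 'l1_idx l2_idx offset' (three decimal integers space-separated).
vaddr = 243 = 0b00011110011
  top 3 bits -> l1_idx = 0
  next 3 bits -> l2_idx = 7
  bottom 5 bits -> offset = 19

Answer: 0 7 19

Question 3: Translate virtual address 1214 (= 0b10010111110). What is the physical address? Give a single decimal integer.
vaddr = 1214 = 0b10010111110
Split: l1_idx=4, l2_idx=5, offset=30
L1[4] = 1
L2[1][5] = 31
paddr = 31 * 32 + 30 = 1022

Answer: 1022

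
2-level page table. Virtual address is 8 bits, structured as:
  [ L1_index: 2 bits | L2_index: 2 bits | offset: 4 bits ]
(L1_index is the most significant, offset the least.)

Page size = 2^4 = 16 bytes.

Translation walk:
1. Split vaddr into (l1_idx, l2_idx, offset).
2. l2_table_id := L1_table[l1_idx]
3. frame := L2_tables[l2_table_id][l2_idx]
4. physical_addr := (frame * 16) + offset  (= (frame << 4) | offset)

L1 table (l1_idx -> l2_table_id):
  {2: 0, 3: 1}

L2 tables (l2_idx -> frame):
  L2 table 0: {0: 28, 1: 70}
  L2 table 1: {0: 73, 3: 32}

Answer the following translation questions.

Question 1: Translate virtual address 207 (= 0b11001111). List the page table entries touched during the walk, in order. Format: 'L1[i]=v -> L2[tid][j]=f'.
vaddr = 207 = 0b11001111
Split: l1_idx=3, l2_idx=0, offset=15

Answer: L1[3]=1 -> L2[1][0]=73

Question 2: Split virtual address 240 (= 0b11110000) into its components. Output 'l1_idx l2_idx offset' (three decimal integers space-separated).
vaddr = 240 = 0b11110000
  top 2 bits -> l1_idx = 3
  next 2 bits -> l2_idx = 3
  bottom 4 bits -> offset = 0

Answer: 3 3 0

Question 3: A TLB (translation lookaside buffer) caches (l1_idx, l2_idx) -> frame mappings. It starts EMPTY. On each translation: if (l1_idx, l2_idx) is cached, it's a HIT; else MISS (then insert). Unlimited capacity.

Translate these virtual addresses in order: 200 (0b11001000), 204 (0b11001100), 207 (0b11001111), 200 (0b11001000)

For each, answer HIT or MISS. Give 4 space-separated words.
vaddr=200: (3,0) not in TLB -> MISS, insert
vaddr=204: (3,0) in TLB -> HIT
vaddr=207: (3,0) in TLB -> HIT
vaddr=200: (3,0) in TLB -> HIT

Answer: MISS HIT HIT HIT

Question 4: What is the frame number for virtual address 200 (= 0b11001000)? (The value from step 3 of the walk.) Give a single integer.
Answer: 73

Derivation:
vaddr = 200: l1_idx=3, l2_idx=0
L1[3] = 1; L2[1][0] = 73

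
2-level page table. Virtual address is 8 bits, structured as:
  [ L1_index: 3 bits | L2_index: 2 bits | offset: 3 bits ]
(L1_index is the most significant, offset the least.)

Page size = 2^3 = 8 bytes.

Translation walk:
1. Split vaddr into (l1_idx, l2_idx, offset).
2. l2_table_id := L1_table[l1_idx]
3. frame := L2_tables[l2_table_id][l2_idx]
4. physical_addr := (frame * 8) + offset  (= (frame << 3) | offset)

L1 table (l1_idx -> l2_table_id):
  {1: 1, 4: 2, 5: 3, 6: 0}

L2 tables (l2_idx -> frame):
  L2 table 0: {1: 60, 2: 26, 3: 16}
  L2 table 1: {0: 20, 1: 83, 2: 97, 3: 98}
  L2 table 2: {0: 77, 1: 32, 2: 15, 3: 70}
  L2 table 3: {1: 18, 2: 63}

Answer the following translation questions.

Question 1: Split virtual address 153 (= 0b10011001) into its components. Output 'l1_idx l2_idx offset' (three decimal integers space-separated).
vaddr = 153 = 0b10011001
  top 3 bits -> l1_idx = 4
  next 2 bits -> l2_idx = 3
  bottom 3 bits -> offset = 1

Answer: 4 3 1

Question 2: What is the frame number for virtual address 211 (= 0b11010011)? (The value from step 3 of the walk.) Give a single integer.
Answer: 26

Derivation:
vaddr = 211: l1_idx=6, l2_idx=2
L1[6] = 0; L2[0][2] = 26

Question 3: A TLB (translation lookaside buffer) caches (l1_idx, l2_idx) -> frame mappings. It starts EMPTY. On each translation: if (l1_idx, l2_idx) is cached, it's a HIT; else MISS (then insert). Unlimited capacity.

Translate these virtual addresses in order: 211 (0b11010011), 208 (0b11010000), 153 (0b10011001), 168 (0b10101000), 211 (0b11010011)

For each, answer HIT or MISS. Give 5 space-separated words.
Answer: MISS HIT MISS MISS HIT

Derivation:
vaddr=211: (6,2) not in TLB -> MISS, insert
vaddr=208: (6,2) in TLB -> HIT
vaddr=153: (4,3) not in TLB -> MISS, insert
vaddr=168: (5,1) not in TLB -> MISS, insert
vaddr=211: (6,2) in TLB -> HIT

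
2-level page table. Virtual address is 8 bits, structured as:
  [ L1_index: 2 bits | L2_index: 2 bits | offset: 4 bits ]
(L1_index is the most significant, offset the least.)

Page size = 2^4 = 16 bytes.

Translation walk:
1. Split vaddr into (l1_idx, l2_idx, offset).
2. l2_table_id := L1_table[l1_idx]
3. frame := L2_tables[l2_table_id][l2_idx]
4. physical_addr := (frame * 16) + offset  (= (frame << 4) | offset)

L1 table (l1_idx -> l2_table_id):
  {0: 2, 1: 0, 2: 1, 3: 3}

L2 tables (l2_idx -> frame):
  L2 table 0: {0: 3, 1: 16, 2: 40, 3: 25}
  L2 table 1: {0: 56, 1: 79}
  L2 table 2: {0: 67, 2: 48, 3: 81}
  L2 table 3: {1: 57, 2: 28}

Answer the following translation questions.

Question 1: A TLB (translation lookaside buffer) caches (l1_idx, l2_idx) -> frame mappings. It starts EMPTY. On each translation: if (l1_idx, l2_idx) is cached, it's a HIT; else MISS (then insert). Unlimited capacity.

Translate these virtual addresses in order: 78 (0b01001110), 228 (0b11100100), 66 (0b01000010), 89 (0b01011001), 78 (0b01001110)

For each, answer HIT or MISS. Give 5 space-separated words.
vaddr=78: (1,0) not in TLB -> MISS, insert
vaddr=228: (3,2) not in TLB -> MISS, insert
vaddr=66: (1,0) in TLB -> HIT
vaddr=89: (1,1) not in TLB -> MISS, insert
vaddr=78: (1,0) in TLB -> HIT

Answer: MISS MISS HIT MISS HIT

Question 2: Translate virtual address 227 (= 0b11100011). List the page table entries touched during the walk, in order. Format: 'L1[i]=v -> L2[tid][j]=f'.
vaddr = 227 = 0b11100011
Split: l1_idx=3, l2_idx=2, offset=3

Answer: L1[3]=3 -> L2[3][2]=28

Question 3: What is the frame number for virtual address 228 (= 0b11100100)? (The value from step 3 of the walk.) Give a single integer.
Answer: 28

Derivation:
vaddr = 228: l1_idx=3, l2_idx=2
L1[3] = 3; L2[3][2] = 28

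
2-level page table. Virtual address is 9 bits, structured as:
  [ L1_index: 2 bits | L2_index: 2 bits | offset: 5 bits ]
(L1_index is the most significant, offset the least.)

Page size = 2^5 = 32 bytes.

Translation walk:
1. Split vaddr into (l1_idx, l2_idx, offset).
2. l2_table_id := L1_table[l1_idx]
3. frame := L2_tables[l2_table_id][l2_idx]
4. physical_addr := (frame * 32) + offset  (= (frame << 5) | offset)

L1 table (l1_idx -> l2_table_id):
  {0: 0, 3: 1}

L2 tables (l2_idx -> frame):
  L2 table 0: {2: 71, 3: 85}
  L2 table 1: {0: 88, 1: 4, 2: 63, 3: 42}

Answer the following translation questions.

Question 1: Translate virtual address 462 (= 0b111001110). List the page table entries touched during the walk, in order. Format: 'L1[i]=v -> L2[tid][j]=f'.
Answer: L1[3]=1 -> L2[1][2]=63

Derivation:
vaddr = 462 = 0b111001110
Split: l1_idx=3, l2_idx=2, offset=14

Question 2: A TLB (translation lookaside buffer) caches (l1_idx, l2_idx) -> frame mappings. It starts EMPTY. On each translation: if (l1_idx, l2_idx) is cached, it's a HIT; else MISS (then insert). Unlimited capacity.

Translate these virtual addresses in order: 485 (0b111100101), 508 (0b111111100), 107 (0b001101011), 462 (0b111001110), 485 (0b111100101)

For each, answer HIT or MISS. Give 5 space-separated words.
vaddr=485: (3,3) not in TLB -> MISS, insert
vaddr=508: (3,3) in TLB -> HIT
vaddr=107: (0,3) not in TLB -> MISS, insert
vaddr=462: (3,2) not in TLB -> MISS, insert
vaddr=485: (3,3) in TLB -> HIT

Answer: MISS HIT MISS MISS HIT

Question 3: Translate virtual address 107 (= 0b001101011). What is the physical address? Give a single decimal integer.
vaddr = 107 = 0b001101011
Split: l1_idx=0, l2_idx=3, offset=11
L1[0] = 0
L2[0][3] = 85
paddr = 85 * 32 + 11 = 2731

Answer: 2731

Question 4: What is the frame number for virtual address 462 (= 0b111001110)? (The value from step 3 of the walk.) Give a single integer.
Answer: 63

Derivation:
vaddr = 462: l1_idx=3, l2_idx=2
L1[3] = 1; L2[1][2] = 63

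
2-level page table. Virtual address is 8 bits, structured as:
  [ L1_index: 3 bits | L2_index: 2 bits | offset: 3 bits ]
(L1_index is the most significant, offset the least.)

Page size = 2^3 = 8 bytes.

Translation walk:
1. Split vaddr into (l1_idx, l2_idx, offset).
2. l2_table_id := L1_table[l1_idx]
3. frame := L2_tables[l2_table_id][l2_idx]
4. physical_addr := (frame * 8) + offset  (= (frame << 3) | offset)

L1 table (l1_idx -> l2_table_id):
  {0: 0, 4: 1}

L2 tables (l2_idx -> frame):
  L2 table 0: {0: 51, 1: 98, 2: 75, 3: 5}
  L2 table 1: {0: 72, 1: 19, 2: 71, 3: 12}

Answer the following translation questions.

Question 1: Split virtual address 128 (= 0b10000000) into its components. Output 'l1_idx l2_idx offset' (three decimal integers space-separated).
Answer: 4 0 0

Derivation:
vaddr = 128 = 0b10000000
  top 3 bits -> l1_idx = 4
  next 2 bits -> l2_idx = 0
  bottom 3 bits -> offset = 0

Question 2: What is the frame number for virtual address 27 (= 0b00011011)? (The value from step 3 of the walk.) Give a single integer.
Answer: 5

Derivation:
vaddr = 27: l1_idx=0, l2_idx=3
L1[0] = 0; L2[0][3] = 5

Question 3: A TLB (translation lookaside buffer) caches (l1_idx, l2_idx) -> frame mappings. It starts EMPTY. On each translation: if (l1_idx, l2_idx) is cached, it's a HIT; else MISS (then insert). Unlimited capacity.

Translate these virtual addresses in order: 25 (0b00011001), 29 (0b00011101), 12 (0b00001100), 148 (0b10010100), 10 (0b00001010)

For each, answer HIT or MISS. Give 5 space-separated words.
vaddr=25: (0,3) not in TLB -> MISS, insert
vaddr=29: (0,3) in TLB -> HIT
vaddr=12: (0,1) not in TLB -> MISS, insert
vaddr=148: (4,2) not in TLB -> MISS, insert
vaddr=10: (0,1) in TLB -> HIT

Answer: MISS HIT MISS MISS HIT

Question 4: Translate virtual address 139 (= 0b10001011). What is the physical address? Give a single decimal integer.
vaddr = 139 = 0b10001011
Split: l1_idx=4, l2_idx=1, offset=3
L1[4] = 1
L2[1][1] = 19
paddr = 19 * 8 + 3 = 155

Answer: 155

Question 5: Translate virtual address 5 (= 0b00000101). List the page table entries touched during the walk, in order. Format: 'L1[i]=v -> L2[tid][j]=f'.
Answer: L1[0]=0 -> L2[0][0]=51

Derivation:
vaddr = 5 = 0b00000101
Split: l1_idx=0, l2_idx=0, offset=5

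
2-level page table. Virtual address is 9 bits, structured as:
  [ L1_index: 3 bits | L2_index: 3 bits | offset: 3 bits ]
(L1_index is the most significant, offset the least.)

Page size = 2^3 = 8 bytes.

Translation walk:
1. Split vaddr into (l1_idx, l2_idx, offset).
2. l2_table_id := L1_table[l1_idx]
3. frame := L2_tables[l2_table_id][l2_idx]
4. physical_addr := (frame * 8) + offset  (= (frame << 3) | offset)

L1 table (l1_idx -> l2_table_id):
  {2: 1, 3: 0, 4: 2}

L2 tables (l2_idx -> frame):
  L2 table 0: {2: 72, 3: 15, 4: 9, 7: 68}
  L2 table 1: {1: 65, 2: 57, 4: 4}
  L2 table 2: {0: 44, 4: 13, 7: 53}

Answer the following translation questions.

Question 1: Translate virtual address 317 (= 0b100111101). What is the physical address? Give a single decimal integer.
Answer: 429

Derivation:
vaddr = 317 = 0b100111101
Split: l1_idx=4, l2_idx=7, offset=5
L1[4] = 2
L2[2][7] = 53
paddr = 53 * 8 + 5 = 429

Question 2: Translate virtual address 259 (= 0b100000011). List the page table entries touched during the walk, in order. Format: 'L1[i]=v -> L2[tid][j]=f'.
vaddr = 259 = 0b100000011
Split: l1_idx=4, l2_idx=0, offset=3

Answer: L1[4]=2 -> L2[2][0]=44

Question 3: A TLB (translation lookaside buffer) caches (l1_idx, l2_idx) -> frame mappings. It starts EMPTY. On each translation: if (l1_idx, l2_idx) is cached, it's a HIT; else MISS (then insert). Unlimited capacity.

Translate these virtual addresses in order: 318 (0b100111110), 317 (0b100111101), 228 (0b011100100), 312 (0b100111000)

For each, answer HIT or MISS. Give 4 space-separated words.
Answer: MISS HIT MISS HIT

Derivation:
vaddr=318: (4,7) not in TLB -> MISS, insert
vaddr=317: (4,7) in TLB -> HIT
vaddr=228: (3,4) not in TLB -> MISS, insert
vaddr=312: (4,7) in TLB -> HIT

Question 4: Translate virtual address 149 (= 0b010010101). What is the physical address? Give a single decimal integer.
vaddr = 149 = 0b010010101
Split: l1_idx=2, l2_idx=2, offset=5
L1[2] = 1
L2[1][2] = 57
paddr = 57 * 8 + 5 = 461

Answer: 461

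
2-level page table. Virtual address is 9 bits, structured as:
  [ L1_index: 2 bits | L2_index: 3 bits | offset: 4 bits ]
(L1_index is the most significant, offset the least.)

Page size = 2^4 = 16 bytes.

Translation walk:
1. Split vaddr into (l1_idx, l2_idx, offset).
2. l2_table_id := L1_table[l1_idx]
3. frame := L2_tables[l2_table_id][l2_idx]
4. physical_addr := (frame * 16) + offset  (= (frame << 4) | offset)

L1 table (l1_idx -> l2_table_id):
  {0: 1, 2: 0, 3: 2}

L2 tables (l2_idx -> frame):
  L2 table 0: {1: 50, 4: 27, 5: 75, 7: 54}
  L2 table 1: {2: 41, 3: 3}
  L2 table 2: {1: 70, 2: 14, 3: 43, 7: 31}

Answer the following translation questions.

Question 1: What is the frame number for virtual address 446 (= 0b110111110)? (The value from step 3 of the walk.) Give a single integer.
vaddr = 446: l1_idx=3, l2_idx=3
L1[3] = 2; L2[2][3] = 43

Answer: 43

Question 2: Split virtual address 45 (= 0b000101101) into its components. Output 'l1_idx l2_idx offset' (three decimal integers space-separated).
Answer: 0 2 13

Derivation:
vaddr = 45 = 0b000101101
  top 2 bits -> l1_idx = 0
  next 3 bits -> l2_idx = 2
  bottom 4 bits -> offset = 13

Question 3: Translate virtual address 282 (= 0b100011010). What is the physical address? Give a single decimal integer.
vaddr = 282 = 0b100011010
Split: l1_idx=2, l2_idx=1, offset=10
L1[2] = 0
L2[0][1] = 50
paddr = 50 * 16 + 10 = 810

Answer: 810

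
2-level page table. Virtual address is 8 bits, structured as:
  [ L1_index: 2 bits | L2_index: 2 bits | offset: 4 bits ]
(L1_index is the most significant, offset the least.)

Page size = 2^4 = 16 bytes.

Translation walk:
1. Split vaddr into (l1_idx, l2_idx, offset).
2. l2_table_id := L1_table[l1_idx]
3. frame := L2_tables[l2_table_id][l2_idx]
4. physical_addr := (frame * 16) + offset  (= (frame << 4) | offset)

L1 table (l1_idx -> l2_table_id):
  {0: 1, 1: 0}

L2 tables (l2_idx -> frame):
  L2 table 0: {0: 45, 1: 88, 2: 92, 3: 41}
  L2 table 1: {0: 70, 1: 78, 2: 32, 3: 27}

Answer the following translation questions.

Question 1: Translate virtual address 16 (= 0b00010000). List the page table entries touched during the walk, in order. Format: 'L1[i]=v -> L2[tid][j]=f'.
vaddr = 16 = 0b00010000
Split: l1_idx=0, l2_idx=1, offset=0

Answer: L1[0]=1 -> L2[1][1]=78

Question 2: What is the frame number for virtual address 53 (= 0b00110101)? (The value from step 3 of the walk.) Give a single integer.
vaddr = 53: l1_idx=0, l2_idx=3
L1[0] = 1; L2[1][3] = 27

Answer: 27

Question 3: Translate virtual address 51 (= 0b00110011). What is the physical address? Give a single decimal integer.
vaddr = 51 = 0b00110011
Split: l1_idx=0, l2_idx=3, offset=3
L1[0] = 1
L2[1][3] = 27
paddr = 27 * 16 + 3 = 435

Answer: 435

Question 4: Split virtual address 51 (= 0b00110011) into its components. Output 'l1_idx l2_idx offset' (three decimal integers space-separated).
vaddr = 51 = 0b00110011
  top 2 bits -> l1_idx = 0
  next 2 bits -> l2_idx = 3
  bottom 4 bits -> offset = 3

Answer: 0 3 3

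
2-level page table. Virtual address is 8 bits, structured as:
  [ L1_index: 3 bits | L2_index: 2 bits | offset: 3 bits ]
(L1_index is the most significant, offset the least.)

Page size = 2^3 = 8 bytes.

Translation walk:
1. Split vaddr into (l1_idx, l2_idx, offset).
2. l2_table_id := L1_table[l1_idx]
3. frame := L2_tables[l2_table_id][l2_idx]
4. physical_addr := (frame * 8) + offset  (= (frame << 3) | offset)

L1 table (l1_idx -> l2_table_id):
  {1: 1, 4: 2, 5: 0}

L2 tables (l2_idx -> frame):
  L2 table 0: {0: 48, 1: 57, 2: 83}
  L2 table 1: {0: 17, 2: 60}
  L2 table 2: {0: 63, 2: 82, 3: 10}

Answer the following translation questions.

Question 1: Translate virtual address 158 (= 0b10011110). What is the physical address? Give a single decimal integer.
Answer: 86

Derivation:
vaddr = 158 = 0b10011110
Split: l1_idx=4, l2_idx=3, offset=6
L1[4] = 2
L2[2][3] = 10
paddr = 10 * 8 + 6 = 86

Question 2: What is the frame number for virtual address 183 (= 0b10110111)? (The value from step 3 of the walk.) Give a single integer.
vaddr = 183: l1_idx=5, l2_idx=2
L1[5] = 0; L2[0][2] = 83

Answer: 83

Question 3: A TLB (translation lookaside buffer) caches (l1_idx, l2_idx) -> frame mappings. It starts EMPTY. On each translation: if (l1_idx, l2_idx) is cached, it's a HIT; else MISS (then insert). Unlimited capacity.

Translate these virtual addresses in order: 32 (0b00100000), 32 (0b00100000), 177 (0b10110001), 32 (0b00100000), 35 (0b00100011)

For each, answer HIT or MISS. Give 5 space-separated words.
Answer: MISS HIT MISS HIT HIT

Derivation:
vaddr=32: (1,0) not in TLB -> MISS, insert
vaddr=32: (1,0) in TLB -> HIT
vaddr=177: (5,2) not in TLB -> MISS, insert
vaddr=32: (1,0) in TLB -> HIT
vaddr=35: (1,0) in TLB -> HIT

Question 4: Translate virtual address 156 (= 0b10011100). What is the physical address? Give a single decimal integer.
vaddr = 156 = 0b10011100
Split: l1_idx=4, l2_idx=3, offset=4
L1[4] = 2
L2[2][3] = 10
paddr = 10 * 8 + 4 = 84

Answer: 84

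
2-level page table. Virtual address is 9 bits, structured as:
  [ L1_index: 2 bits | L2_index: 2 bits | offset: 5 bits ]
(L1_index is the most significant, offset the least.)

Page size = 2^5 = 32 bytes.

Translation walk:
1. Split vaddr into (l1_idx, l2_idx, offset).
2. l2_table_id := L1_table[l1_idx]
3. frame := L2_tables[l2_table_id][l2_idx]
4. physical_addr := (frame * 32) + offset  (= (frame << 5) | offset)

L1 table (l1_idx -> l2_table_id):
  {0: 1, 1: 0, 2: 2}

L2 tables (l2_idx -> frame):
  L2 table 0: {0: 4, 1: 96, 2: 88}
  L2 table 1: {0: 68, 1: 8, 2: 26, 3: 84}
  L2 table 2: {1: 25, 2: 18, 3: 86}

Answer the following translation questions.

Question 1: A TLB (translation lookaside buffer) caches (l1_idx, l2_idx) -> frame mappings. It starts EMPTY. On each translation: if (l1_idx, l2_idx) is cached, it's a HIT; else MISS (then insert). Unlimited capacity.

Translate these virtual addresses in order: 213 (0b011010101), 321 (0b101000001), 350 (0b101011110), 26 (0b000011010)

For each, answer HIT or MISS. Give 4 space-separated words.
Answer: MISS MISS HIT MISS

Derivation:
vaddr=213: (1,2) not in TLB -> MISS, insert
vaddr=321: (2,2) not in TLB -> MISS, insert
vaddr=350: (2,2) in TLB -> HIT
vaddr=26: (0,0) not in TLB -> MISS, insert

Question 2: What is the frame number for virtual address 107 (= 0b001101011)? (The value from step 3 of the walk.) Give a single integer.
Answer: 84

Derivation:
vaddr = 107: l1_idx=0, l2_idx=3
L1[0] = 1; L2[1][3] = 84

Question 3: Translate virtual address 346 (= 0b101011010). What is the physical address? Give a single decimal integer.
Answer: 602

Derivation:
vaddr = 346 = 0b101011010
Split: l1_idx=2, l2_idx=2, offset=26
L1[2] = 2
L2[2][2] = 18
paddr = 18 * 32 + 26 = 602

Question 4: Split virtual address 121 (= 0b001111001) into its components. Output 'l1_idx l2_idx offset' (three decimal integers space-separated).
Answer: 0 3 25

Derivation:
vaddr = 121 = 0b001111001
  top 2 bits -> l1_idx = 0
  next 2 bits -> l2_idx = 3
  bottom 5 bits -> offset = 25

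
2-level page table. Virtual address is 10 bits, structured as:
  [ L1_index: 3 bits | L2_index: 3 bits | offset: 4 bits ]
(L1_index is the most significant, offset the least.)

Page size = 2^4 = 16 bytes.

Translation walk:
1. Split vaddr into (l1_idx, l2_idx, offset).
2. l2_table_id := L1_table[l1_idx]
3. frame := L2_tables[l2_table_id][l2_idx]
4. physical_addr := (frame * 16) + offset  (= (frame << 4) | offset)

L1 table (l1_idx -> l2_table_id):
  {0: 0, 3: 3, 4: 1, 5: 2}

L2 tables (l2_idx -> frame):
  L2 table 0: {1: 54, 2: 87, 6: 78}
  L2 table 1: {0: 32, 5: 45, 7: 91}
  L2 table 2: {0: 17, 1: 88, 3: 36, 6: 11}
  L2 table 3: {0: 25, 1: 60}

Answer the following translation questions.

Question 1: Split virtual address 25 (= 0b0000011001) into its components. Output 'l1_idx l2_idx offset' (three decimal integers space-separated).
vaddr = 25 = 0b0000011001
  top 3 bits -> l1_idx = 0
  next 3 bits -> l2_idx = 1
  bottom 4 bits -> offset = 9

Answer: 0 1 9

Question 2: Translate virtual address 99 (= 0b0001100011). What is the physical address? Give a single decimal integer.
vaddr = 99 = 0b0001100011
Split: l1_idx=0, l2_idx=6, offset=3
L1[0] = 0
L2[0][6] = 78
paddr = 78 * 16 + 3 = 1251

Answer: 1251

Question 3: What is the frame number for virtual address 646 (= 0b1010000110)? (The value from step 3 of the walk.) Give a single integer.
vaddr = 646: l1_idx=5, l2_idx=0
L1[5] = 2; L2[2][0] = 17

Answer: 17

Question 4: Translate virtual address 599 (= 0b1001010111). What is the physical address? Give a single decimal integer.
vaddr = 599 = 0b1001010111
Split: l1_idx=4, l2_idx=5, offset=7
L1[4] = 1
L2[1][5] = 45
paddr = 45 * 16 + 7 = 727

Answer: 727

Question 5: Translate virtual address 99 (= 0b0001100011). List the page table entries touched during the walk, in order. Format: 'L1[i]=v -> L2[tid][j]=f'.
Answer: L1[0]=0 -> L2[0][6]=78

Derivation:
vaddr = 99 = 0b0001100011
Split: l1_idx=0, l2_idx=6, offset=3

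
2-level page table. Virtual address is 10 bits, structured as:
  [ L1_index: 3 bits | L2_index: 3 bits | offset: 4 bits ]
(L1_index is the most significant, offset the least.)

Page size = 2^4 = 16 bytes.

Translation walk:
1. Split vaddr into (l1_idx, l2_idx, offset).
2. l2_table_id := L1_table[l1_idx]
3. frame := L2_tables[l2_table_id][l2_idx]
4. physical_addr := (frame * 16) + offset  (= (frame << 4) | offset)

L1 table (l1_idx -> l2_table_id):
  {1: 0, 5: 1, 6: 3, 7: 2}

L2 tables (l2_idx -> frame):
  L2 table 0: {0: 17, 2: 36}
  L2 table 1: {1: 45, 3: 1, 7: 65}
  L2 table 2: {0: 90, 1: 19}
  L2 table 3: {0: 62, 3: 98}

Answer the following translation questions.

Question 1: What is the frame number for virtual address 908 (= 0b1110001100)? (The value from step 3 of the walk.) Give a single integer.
vaddr = 908: l1_idx=7, l2_idx=0
L1[7] = 2; L2[2][0] = 90

Answer: 90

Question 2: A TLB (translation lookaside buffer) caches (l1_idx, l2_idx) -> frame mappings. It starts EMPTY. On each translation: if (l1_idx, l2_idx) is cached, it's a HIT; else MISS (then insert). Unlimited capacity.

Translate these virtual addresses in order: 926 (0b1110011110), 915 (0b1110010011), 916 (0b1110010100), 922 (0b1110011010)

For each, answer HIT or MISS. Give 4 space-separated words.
vaddr=926: (7,1) not in TLB -> MISS, insert
vaddr=915: (7,1) in TLB -> HIT
vaddr=916: (7,1) in TLB -> HIT
vaddr=922: (7,1) in TLB -> HIT

Answer: MISS HIT HIT HIT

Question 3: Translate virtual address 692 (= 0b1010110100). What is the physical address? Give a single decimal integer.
vaddr = 692 = 0b1010110100
Split: l1_idx=5, l2_idx=3, offset=4
L1[5] = 1
L2[1][3] = 1
paddr = 1 * 16 + 4 = 20

Answer: 20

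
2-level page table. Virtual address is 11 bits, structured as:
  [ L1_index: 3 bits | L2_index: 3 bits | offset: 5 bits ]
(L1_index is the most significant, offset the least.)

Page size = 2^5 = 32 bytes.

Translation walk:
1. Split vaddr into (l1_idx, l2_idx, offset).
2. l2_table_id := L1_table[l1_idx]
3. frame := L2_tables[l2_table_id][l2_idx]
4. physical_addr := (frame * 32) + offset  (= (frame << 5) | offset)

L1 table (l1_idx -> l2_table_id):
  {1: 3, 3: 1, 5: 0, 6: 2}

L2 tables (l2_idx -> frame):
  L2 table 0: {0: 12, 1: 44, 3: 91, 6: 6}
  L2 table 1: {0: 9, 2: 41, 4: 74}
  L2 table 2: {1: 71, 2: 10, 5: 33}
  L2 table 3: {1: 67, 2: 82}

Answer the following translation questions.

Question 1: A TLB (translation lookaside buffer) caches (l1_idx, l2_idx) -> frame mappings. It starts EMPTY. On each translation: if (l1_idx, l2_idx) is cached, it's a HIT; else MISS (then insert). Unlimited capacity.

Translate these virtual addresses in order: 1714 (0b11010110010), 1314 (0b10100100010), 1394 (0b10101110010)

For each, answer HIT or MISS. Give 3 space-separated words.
vaddr=1714: (6,5) not in TLB -> MISS, insert
vaddr=1314: (5,1) not in TLB -> MISS, insert
vaddr=1394: (5,3) not in TLB -> MISS, insert

Answer: MISS MISS MISS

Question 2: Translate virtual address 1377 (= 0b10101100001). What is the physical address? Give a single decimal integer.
vaddr = 1377 = 0b10101100001
Split: l1_idx=5, l2_idx=3, offset=1
L1[5] = 0
L2[0][3] = 91
paddr = 91 * 32 + 1 = 2913

Answer: 2913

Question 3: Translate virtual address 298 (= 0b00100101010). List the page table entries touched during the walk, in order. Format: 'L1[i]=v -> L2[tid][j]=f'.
Answer: L1[1]=3 -> L2[3][1]=67

Derivation:
vaddr = 298 = 0b00100101010
Split: l1_idx=1, l2_idx=1, offset=10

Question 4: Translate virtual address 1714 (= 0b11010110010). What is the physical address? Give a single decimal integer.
vaddr = 1714 = 0b11010110010
Split: l1_idx=6, l2_idx=5, offset=18
L1[6] = 2
L2[2][5] = 33
paddr = 33 * 32 + 18 = 1074

Answer: 1074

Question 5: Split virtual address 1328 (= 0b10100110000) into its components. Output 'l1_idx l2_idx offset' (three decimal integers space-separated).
Answer: 5 1 16

Derivation:
vaddr = 1328 = 0b10100110000
  top 3 bits -> l1_idx = 5
  next 3 bits -> l2_idx = 1
  bottom 5 bits -> offset = 16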